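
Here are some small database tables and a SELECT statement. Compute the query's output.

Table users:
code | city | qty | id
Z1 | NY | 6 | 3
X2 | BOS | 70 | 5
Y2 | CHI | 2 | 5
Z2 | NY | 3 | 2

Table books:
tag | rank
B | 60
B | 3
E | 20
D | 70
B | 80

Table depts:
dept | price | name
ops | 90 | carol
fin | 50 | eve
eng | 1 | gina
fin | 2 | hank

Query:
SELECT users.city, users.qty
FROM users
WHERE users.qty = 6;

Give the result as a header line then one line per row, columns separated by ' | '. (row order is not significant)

After WHERE (1 rows):
users.code | users.city | users.qty | users.id
Z1 | NY | 6 | 3
After SELECT (1 rows):
users.city | users.qty
NY | 6

== RESULT ==
users.city | users.qty
NY | 6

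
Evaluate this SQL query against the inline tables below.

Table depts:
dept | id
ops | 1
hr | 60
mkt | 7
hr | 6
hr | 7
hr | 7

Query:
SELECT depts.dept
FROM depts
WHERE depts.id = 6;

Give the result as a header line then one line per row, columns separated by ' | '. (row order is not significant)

== RESULT ==
depts.dept
hr

Derivation:
After WHERE (1 rows):
depts.dept | depts.id
hr | 6
After SELECT (1 rows):
depts.dept
hr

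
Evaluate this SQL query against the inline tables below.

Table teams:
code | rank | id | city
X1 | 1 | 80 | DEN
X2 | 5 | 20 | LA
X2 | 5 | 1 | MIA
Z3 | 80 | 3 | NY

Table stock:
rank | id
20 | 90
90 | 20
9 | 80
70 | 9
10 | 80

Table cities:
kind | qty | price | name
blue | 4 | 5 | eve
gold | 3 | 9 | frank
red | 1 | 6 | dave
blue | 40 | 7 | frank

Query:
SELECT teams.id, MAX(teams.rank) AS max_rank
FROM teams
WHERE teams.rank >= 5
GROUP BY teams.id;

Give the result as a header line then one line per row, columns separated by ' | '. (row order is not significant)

== RESULT ==
teams.id | max_rank
20 | 5
1 | 5
3 | 80

Derivation:
After WHERE (3 rows):
teams.code | teams.rank | teams.id | teams.city
X2 | 5 | 20 | LA
X2 | 5 | 1 | MIA
Z3 | 80 | 3 | NY
After GROUP BY (3 rows):
teams.id | max_rank
20 | 5
1 | 5
3 | 80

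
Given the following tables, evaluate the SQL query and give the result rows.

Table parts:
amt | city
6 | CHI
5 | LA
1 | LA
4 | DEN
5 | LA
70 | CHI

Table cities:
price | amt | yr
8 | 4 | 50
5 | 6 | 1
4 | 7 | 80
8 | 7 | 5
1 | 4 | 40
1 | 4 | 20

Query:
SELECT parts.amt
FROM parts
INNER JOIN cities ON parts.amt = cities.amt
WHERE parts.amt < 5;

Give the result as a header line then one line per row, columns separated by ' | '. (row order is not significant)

After JOIN cities (4 rows):
parts.amt | parts.city | cities.price | cities.amt | cities.yr
6 | CHI | 5 | 6 | 1
4 | DEN | 8 | 4 | 50
4 | DEN | 1 | 4 | 40
4 | DEN | 1 | 4 | 20
After WHERE (3 rows):
parts.amt | parts.city | cities.price | cities.amt | cities.yr
4 | DEN | 8 | 4 | 50
4 | DEN | 1 | 4 | 40
4 | DEN | 1 | 4 | 20
After SELECT (3 rows):
parts.amt
4
4
4

== RESULT ==
parts.amt
4
4
4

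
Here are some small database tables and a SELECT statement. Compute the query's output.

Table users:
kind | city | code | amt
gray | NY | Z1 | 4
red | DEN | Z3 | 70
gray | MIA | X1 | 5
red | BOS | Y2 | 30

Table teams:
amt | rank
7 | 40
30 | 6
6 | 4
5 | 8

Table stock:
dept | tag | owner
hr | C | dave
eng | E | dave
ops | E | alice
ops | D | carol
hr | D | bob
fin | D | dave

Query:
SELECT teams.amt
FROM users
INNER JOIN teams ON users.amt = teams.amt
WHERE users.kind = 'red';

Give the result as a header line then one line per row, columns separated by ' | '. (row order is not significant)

== RESULT ==
teams.amt
30

Derivation:
After JOIN teams (2 rows):
users.kind | users.city | users.code | users.amt | teams.amt | teams.rank
gray | MIA | X1 | 5 | 5 | 8
red | BOS | Y2 | 30 | 30 | 6
After WHERE (1 rows):
users.kind | users.city | users.code | users.amt | teams.amt | teams.rank
red | BOS | Y2 | 30 | 30 | 6
After SELECT (1 rows):
teams.amt
30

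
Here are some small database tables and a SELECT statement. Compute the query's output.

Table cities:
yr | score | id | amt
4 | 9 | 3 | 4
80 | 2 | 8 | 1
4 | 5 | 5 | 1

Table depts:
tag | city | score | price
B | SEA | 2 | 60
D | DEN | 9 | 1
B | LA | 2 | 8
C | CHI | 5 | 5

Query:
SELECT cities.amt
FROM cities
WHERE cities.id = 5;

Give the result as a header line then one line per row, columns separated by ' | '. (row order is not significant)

After WHERE (1 rows):
cities.yr | cities.score | cities.id | cities.amt
4 | 5 | 5 | 1
After SELECT (1 rows):
cities.amt
1

== RESULT ==
cities.amt
1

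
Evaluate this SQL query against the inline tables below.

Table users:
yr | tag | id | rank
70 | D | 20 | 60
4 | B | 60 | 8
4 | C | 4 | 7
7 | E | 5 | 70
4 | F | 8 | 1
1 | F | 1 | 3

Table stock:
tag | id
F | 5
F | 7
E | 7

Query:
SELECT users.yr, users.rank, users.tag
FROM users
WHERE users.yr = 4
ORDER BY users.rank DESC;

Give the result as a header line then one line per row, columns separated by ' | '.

After WHERE (3 rows):
users.yr | users.tag | users.id | users.rank
4 | B | 60 | 8
4 | C | 4 | 7
4 | F | 8 | 1
After SELECT (3 rows):
users.yr | users.rank | users.tag
4 | 8 | B
4 | 7 | C
4 | 1 | F
After ORDER BY (3 rows):
users.yr | users.rank | users.tag
4 | 8 | B
4 | 7 | C
4 | 1 | F

== RESULT ==
users.yr | users.rank | users.tag
4 | 8 | B
4 | 7 | C
4 | 1 | F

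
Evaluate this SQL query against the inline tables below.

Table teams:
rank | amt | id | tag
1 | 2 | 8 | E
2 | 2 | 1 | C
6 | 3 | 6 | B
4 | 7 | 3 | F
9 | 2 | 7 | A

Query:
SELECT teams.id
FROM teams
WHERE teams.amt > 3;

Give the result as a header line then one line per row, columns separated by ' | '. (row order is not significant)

After WHERE (1 rows):
teams.rank | teams.amt | teams.id | teams.tag
4 | 7 | 3 | F
After SELECT (1 rows):
teams.id
3

== RESULT ==
teams.id
3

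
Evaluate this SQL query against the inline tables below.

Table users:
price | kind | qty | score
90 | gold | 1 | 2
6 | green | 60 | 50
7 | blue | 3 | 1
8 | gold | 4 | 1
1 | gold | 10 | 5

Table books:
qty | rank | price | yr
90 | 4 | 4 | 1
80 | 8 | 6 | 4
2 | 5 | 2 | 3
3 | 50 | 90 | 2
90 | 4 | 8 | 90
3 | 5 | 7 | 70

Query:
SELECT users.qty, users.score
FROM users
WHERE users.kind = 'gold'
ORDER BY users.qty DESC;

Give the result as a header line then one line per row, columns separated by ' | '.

After WHERE (3 rows):
users.price | users.kind | users.qty | users.score
90 | gold | 1 | 2
8 | gold | 4 | 1
1 | gold | 10 | 5
After SELECT (3 rows):
users.qty | users.score
1 | 2
4 | 1
10 | 5
After ORDER BY (3 rows):
users.qty | users.score
10 | 5
4 | 1
1 | 2

== RESULT ==
users.qty | users.score
10 | 5
4 | 1
1 | 2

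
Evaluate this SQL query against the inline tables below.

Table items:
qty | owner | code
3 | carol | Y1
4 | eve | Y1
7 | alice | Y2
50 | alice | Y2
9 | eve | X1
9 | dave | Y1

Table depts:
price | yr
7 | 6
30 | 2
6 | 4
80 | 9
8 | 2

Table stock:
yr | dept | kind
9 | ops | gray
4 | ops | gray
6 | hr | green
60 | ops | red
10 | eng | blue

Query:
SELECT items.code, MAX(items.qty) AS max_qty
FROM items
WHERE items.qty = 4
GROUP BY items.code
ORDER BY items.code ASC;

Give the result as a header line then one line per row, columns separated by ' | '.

After WHERE (1 rows):
items.qty | items.owner | items.code
4 | eve | Y1
After GROUP BY (1 rows):
items.code | max_qty
Y1 | 4
After ORDER BY (1 rows):
items.code | max_qty
Y1 | 4

== RESULT ==
items.code | max_qty
Y1 | 4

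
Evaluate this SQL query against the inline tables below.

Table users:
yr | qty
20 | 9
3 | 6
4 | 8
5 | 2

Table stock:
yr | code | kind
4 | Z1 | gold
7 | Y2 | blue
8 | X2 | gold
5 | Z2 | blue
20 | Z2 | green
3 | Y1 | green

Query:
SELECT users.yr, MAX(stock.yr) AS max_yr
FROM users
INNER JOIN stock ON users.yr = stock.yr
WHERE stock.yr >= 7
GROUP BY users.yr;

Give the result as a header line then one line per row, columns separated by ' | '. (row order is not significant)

After JOIN stock (4 rows):
users.yr | users.qty | stock.yr | stock.code | stock.kind
20 | 9 | 20 | Z2 | green
3 | 6 | 3 | Y1 | green
4 | 8 | 4 | Z1 | gold
5 | 2 | 5 | Z2 | blue
After WHERE (1 rows):
users.yr | users.qty | stock.yr | stock.code | stock.kind
20 | 9 | 20 | Z2 | green
After GROUP BY (1 rows):
users.yr | max_yr
20 | 20

== RESULT ==
users.yr | max_yr
20 | 20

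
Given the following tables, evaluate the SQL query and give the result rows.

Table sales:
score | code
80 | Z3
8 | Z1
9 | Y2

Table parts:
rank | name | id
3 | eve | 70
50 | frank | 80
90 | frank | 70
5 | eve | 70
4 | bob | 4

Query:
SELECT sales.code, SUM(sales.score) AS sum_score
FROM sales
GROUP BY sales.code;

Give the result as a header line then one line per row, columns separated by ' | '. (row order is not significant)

== RESULT ==
sales.code | sum_score
Z3 | 80
Z1 | 8
Y2 | 9

Derivation:
After GROUP BY (3 rows):
sales.code | sum_score
Z3 | 80
Z1 | 8
Y2 | 9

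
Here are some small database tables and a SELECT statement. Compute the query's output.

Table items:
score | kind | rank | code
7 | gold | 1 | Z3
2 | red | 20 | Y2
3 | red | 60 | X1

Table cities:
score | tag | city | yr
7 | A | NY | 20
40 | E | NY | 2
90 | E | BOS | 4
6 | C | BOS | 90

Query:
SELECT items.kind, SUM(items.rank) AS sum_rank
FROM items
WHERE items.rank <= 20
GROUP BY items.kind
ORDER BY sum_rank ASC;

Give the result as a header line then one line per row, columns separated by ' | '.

== RESULT ==
items.kind | sum_rank
gold | 1
red | 20

Derivation:
After WHERE (2 rows):
items.score | items.kind | items.rank | items.code
7 | gold | 1 | Z3
2 | red | 20 | Y2
After GROUP BY (2 rows):
items.kind | sum_rank
gold | 1
red | 20
After ORDER BY (2 rows):
items.kind | sum_rank
gold | 1
red | 20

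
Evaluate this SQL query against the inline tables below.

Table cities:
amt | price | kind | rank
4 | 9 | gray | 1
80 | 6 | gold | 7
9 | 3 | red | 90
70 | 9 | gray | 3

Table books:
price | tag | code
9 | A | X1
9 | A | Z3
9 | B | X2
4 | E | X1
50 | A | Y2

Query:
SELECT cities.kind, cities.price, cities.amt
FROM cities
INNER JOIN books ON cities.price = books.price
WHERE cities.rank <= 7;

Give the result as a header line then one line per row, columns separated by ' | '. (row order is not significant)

== RESULT ==
cities.kind | cities.price | cities.amt
gray | 9 | 4
gray | 9 | 4
gray | 9 | 4
gray | 9 | 70
gray | 9 | 70
gray | 9 | 70

Derivation:
After JOIN books (6 rows):
cities.amt | cities.price | cities.kind | cities.rank | books.price | books.tag | books.code
4 | 9 | gray | 1 | 9 | A | X1
4 | 9 | gray | 1 | 9 | A | Z3
4 | 9 | gray | 1 | 9 | B | X2
70 | 9 | gray | 3 | 9 | A | X1
70 | 9 | gray | 3 | 9 | A | Z3
70 | 9 | gray | 3 | 9 | B | X2
After WHERE (6 rows):
cities.amt | cities.price | cities.kind | cities.rank | books.price | books.tag | books.code
4 | 9 | gray | 1 | 9 | A | X1
4 | 9 | gray | 1 | 9 | A | Z3
4 | 9 | gray | 1 | 9 | B | X2
70 | 9 | gray | 3 | 9 | A | X1
70 | 9 | gray | 3 | 9 | A | Z3
70 | 9 | gray | 3 | 9 | B | X2
After SELECT (6 rows):
cities.kind | cities.price | cities.amt
gray | 9 | 4
gray | 9 | 4
gray | 9 | 4
gray | 9 | 70
gray | 9 | 70
gray | 9 | 70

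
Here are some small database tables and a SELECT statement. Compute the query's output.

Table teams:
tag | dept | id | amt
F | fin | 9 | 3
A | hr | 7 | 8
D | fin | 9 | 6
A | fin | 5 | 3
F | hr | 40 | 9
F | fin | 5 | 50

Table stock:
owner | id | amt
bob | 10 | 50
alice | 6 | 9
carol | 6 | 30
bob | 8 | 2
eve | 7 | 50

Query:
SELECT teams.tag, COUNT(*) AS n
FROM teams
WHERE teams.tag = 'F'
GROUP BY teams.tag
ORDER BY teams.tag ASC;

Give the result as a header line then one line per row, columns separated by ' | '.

== RESULT ==
teams.tag | n
F | 3

Derivation:
After WHERE (3 rows):
teams.tag | teams.dept | teams.id | teams.amt
F | fin | 9 | 3
F | hr | 40 | 9
F | fin | 5 | 50
After GROUP BY (1 rows):
teams.tag | n
F | 3
After ORDER BY (1 rows):
teams.tag | n
F | 3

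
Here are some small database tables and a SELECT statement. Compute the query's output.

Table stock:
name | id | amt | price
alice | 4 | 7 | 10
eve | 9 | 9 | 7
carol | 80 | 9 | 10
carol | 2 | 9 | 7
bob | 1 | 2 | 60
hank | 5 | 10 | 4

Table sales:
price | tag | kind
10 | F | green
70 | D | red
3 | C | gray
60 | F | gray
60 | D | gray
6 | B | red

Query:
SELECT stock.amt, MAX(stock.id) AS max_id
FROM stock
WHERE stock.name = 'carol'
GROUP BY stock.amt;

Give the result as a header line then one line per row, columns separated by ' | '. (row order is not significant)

== RESULT ==
stock.amt | max_id
9 | 80

Derivation:
After WHERE (2 rows):
stock.name | stock.id | stock.amt | stock.price
carol | 80 | 9 | 10
carol | 2 | 9 | 7
After GROUP BY (1 rows):
stock.amt | max_id
9 | 80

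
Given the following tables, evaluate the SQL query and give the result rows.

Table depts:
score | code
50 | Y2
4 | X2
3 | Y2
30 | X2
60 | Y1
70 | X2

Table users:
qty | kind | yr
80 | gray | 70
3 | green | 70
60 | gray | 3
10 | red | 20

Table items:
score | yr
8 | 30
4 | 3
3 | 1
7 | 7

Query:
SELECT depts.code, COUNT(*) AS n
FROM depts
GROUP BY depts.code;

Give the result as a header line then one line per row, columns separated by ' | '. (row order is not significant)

== RESULT ==
depts.code | n
Y2 | 2
X2 | 3
Y1 | 1

Derivation:
After GROUP BY (3 rows):
depts.code | n
Y2 | 2
X2 | 3
Y1 | 1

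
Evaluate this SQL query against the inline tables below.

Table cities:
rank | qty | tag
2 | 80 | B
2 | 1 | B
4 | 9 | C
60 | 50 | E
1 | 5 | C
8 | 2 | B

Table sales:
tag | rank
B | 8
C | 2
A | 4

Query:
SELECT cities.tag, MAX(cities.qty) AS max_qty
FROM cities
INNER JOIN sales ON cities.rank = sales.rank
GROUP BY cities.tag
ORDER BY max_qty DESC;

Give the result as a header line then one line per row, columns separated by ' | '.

== RESULT ==
cities.tag | max_qty
B | 80
C | 9

Derivation:
After JOIN sales (4 rows):
cities.rank | cities.qty | cities.tag | sales.tag | sales.rank
2 | 80 | B | C | 2
2 | 1 | B | C | 2
4 | 9 | C | A | 4
8 | 2 | B | B | 8
After GROUP BY (2 rows):
cities.tag | max_qty
B | 80
C | 9
After ORDER BY (2 rows):
cities.tag | max_qty
B | 80
C | 9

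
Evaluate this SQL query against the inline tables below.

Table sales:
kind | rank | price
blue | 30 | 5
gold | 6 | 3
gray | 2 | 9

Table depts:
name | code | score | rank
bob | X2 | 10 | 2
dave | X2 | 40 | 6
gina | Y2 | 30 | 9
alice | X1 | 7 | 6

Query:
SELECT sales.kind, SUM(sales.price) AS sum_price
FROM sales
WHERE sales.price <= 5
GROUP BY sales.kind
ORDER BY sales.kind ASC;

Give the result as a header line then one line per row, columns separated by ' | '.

== RESULT ==
sales.kind | sum_price
blue | 5
gold | 3

Derivation:
After WHERE (2 rows):
sales.kind | sales.rank | sales.price
blue | 30 | 5
gold | 6 | 3
After GROUP BY (2 rows):
sales.kind | sum_price
blue | 5
gold | 3
After ORDER BY (2 rows):
sales.kind | sum_price
blue | 5
gold | 3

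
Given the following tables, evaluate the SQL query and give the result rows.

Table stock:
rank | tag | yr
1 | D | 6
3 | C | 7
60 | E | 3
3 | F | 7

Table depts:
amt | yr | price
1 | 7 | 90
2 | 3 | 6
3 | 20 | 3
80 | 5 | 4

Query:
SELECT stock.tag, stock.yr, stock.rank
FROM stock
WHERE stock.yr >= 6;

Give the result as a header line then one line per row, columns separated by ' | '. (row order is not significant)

== RESULT ==
stock.tag | stock.yr | stock.rank
D | 6 | 1
C | 7 | 3
F | 7 | 3

Derivation:
After WHERE (3 rows):
stock.rank | stock.tag | stock.yr
1 | D | 6
3 | C | 7
3 | F | 7
After SELECT (3 rows):
stock.tag | stock.yr | stock.rank
D | 6 | 1
C | 7 | 3
F | 7 | 3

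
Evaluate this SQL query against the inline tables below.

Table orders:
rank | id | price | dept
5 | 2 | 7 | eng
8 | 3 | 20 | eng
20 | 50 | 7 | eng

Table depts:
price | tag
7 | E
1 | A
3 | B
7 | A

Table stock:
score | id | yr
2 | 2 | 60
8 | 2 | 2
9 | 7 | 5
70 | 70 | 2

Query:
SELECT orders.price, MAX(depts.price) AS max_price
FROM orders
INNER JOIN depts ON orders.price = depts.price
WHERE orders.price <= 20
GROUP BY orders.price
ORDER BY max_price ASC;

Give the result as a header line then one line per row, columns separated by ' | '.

After JOIN depts (4 rows):
orders.rank | orders.id | orders.price | orders.dept | depts.price | depts.tag
5 | 2 | 7 | eng | 7 | E
5 | 2 | 7 | eng | 7 | A
20 | 50 | 7 | eng | 7 | E
20 | 50 | 7 | eng | 7 | A
After WHERE (4 rows):
orders.rank | orders.id | orders.price | orders.dept | depts.price | depts.tag
5 | 2 | 7 | eng | 7 | E
5 | 2 | 7 | eng | 7 | A
20 | 50 | 7 | eng | 7 | E
20 | 50 | 7 | eng | 7 | A
After GROUP BY (1 rows):
orders.price | max_price
7 | 7
After ORDER BY (1 rows):
orders.price | max_price
7 | 7

== RESULT ==
orders.price | max_price
7 | 7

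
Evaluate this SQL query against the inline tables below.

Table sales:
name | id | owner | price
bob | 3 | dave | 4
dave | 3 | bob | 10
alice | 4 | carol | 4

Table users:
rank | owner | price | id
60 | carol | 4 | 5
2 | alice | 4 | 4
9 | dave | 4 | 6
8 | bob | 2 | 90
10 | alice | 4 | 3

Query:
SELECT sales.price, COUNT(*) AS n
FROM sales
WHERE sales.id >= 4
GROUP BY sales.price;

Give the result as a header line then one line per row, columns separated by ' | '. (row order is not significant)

== RESULT ==
sales.price | n
4 | 1

Derivation:
After WHERE (1 rows):
sales.name | sales.id | sales.owner | sales.price
alice | 4 | carol | 4
After GROUP BY (1 rows):
sales.price | n
4 | 1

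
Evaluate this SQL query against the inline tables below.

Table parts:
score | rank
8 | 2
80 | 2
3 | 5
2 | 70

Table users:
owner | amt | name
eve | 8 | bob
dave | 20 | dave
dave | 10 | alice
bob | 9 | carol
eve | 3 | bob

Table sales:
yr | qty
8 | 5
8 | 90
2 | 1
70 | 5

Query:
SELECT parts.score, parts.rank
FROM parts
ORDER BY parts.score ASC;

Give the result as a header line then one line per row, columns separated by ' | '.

After SELECT (4 rows):
parts.score | parts.rank
8 | 2
80 | 2
3 | 5
2 | 70
After ORDER BY (4 rows):
parts.score | parts.rank
2 | 70
3 | 5
8 | 2
80 | 2

== RESULT ==
parts.score | parts.rank
2 | 70
3 | 5
8 | 2
80 | 2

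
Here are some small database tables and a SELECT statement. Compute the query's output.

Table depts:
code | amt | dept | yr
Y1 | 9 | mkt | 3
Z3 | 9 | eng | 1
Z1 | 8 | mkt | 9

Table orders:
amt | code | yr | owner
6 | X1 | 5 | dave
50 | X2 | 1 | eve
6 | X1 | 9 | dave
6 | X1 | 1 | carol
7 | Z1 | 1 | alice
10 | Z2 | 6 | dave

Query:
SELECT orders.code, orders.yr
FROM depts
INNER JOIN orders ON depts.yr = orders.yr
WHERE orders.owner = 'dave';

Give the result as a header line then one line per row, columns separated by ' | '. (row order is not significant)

After JOIN orders (4 rows):
depts.code | depts.amt | depts.dept | depts.yr | orders.amt | orders.code | orders.yr | orders.owner
Z3 | 9 | eng | 1 | 50 | X2 | 1 | eve
Z3 | 9 | eng | 1 | 6 | X1 | 1 | carol
Z3 | 9 | eng | 1 | 7 | Z1 | 1 | alice
Z1 | 8 | mkt | 9 | 6 | X1 | 9 | dave
After WHERE (1 rows):
depts.code | depts.amt | depts.dept | depts.yr | orders.amt | orders.code | orders.yr | orders.owner
Z1 | 8 | mkt | 9 | 6 | X1 | 9 | dave
After SELECT (1 rows):
orders.code | orders.yr
X1 | 9

== RESULT ==
orders.code | orders.yr
X1 | 9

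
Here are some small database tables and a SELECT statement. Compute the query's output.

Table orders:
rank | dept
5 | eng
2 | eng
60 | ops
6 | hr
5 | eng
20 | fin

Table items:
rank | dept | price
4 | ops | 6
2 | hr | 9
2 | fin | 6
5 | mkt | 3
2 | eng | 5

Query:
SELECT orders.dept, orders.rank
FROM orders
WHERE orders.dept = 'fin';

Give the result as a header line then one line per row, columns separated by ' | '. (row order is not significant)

== RESULT ==
orders.dept | orders.rank
fin | 20

Derivation:
After WHERE (1 rows):
orders.rank | orders.dept
20 | fin
After SELECT (1 rows):
orders.dept | orders.rank
fin | 20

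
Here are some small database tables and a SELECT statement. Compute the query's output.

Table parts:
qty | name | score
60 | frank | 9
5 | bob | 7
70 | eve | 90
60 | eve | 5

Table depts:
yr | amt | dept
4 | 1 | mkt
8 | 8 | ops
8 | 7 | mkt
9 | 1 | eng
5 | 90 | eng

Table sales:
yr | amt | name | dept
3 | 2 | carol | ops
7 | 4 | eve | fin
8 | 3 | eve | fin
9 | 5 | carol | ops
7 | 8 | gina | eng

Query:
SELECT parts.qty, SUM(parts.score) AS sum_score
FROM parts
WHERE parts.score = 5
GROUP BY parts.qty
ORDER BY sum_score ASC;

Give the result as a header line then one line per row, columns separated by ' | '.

After WHERE (1 rows):
parts.qty | parts.name | parts.score
60 | eve | 5
After GROUP BY (1 rows):
parts.qty | sum_score
60 | 5
After ORDER BY (1 rows):
parts.qty | sum_score
60 | 5

== RESULT ==
parts.qty | sum_score
60 | 5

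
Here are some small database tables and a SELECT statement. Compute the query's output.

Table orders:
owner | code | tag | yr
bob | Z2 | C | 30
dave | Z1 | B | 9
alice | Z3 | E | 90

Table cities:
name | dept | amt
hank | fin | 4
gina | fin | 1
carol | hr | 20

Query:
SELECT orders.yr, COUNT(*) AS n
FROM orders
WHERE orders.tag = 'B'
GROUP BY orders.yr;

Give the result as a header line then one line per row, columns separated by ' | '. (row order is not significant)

== RESULT ==
orders.yr | n
9 | 1

Derivation:
After WHERE (1 rows):
orders.owner | orders.code | orders.tag | orders.yr
dave | Z1 | B | 9
After GROUP BY (1 rows):
orders.yr | n
9 | 1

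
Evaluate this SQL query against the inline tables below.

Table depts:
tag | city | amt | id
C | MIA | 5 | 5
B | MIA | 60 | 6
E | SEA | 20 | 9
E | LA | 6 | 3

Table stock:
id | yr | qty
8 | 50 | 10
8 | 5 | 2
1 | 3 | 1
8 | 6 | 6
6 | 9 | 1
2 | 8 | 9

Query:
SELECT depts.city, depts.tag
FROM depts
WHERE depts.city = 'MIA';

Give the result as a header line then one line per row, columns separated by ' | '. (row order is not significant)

After WHERE (2 rows):
depts.tag | depts.city | depts.amt | depts.id
C | MIA | 5 | 5
B | MIA | 60 | 6
After SELECT (2 rows):
depts.city | depts.tag
MIA | C
MIA | B

== RESULT ==
depts.city | depts.tag
MIA | C
MIA | B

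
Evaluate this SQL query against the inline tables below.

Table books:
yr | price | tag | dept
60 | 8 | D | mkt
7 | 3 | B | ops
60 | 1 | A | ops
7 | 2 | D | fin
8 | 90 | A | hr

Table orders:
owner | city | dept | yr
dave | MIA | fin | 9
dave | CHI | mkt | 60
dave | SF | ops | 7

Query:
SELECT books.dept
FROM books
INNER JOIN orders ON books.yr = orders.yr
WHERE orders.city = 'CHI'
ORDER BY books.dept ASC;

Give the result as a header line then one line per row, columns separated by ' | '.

== RESULT ==
books.dept
mkt
ops

Derivation:
After JOIN orders (4 rows):
books.yr | books.price | books.tag | books.dept | orders.owner | orders.city | orders.dept | orders.yr
60 | 8 | D | mkt | dave | CHI | mkt | 60
7 | 3 | B | ops | dave | SF | ops | 7
60 | 1 | A | ops | dave | CHI | mkt | 60
7 | 2 | D | fin | dave | SF | ops | 7
After WHERE (2 rows):
books.yr | books.price | books.tag | books.dept | orders.owner | orders.city | orders.dept | orders.yr
60 | 8 | D | mkt | dave | CHI | mkt | 60
60 | 1 | A | ops | dave | CHI | mkt | 60
After SELECT (2 rows):
books.dept
mkt
ops
After ORDER BY (2 rows):
books.dept
mkt
ops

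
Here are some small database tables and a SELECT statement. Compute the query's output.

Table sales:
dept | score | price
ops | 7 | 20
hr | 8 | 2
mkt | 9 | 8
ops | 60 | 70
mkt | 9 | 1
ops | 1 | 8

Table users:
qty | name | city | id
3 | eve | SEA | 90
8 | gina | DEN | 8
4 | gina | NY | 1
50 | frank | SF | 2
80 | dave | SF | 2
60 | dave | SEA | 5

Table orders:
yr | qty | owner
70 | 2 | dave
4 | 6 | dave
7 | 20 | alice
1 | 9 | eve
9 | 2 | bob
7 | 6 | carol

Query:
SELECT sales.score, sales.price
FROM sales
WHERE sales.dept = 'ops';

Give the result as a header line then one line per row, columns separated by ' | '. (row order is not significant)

After WHERE (3 rows):
sales.dept | sales.score | sales.price
ops | 7 | 20
ops | 60 | 70
ops | 1 | 8
After SELECT (3 rows):
sales.score | sales.price
7 | 20
60 | 70
1 | 8

== RESULT ==
sales.score | sales.price
7 | 20
60 | 70
1 | 8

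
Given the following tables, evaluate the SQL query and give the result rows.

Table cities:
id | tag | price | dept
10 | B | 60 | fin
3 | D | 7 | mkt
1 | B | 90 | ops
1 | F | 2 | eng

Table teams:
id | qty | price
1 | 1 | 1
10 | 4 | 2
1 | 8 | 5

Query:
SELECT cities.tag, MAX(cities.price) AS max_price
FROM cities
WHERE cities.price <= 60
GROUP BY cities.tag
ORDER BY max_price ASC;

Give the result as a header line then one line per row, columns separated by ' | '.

== RESULT ==
cities.tag | max_price
F | 2
D | 7
B | 60

Derivation:
After WHERE (3 rows):
cities.id | cities.tag | cities.price | cities.dept
10 | B | 60 | fin
3 | D | 7 | mkt
1 | F | 2 | eng
After GROUP BY (3 rows):
cities.tag | max_price
B | 60
D | 7
F | 2
After ORDER BY (3 rows):
cities.tag | max_price
F | 2
D | 7
B | 60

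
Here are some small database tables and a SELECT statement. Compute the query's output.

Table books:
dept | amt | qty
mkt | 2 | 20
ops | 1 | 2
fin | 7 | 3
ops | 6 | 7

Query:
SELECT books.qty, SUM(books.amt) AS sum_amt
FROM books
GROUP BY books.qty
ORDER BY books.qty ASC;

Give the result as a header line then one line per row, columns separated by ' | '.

== RESULT ==
books.qty | sum_amt
2 | 1
3 | 7
7 | 6
20 | 2

Derivation:
After GROUP BY (4 rows):
books.qty | sum_amt
20 | 2
2 | 1
3 | 7
7 | 6
After ORDER BY (4 rows):
books.qty | sum_amt
2 | 1
3 | 7
7 | 6
20 | 2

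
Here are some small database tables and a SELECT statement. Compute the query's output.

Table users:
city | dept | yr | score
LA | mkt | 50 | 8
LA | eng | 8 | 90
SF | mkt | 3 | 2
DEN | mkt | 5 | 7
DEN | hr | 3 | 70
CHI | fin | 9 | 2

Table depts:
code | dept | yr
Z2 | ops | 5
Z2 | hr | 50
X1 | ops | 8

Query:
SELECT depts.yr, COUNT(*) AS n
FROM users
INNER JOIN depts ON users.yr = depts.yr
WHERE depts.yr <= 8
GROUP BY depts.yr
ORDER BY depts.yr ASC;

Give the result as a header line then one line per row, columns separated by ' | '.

After JOIN depts (3 rows):
users.city | users.dept | users.yr | users.score | depts.code | depts.dept | depts.yr
LA | mkt | 50 | 8 | Z2 | hr | 50
LA | eng | 8 | 90 | X1 | ops | 8
DEN | mkt | 5 | 7 | Z2 | ops | 5
After WHERE (2 rows):
users.city | users.dept | users.yr | users.score | depts.code | depts.dept | depts.yr
LA | eng | 8 | 90 | X1 | ops | 8
DEN | mkt | 5 | 7 | Z2 | ops | 5
After GROUP BY (2 rows):
depts.yr | n
8 | 1
5 | 1
After ORDER BY (2 rows):
depts.yr | n
5 | 1
8 | 1

== RESULT ==
depts.yr | n
5 | 1
8 | 1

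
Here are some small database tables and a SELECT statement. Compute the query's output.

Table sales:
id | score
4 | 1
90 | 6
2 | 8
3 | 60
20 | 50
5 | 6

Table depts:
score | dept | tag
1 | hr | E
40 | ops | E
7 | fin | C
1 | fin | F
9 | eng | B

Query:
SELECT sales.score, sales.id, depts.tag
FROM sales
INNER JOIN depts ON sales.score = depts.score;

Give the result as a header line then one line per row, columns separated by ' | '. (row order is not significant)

== RESULT ==
sales.score | sales.id | depts.tag
1 | 4 | E
1 | 4 | F

Derivation:
After JOIN depts (2 rows):
sales.id | sales.score | depts.score | depts.dept | depts.tag
4 | 1 | 1 | hr | E
4 | 1 | 1 | fin | F
After SELECT (2 rows):
sales.score | sales.id | depts.tag
1 | 4 | E
1 | 4 | F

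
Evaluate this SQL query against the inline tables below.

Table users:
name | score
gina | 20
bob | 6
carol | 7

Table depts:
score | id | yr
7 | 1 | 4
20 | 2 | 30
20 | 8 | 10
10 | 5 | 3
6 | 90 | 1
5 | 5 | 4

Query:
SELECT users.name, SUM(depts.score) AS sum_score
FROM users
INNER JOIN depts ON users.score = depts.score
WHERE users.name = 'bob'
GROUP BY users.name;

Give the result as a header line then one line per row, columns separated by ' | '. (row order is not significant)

== RESULT ==
users.name | sum_score
bob | 6

Derivation:
After JOIN depts (4 rows):
users.name | users.score | depts.score | depts.id | depts.yr
gina | 20 | 20 | 2 | 30
gina | 20 | 20 | 8 | 10
bob | 6 | 6 | 90 | 1
carol | 7 | 7 | 1 | 4
After WHERE (1 rows):
users.name | users.score | depts.score | depts.id | depts.yr
bob | 6 | 6 | 90 | 1
After GROUP BY (1 rows):
users.name | sum_score
bob | 6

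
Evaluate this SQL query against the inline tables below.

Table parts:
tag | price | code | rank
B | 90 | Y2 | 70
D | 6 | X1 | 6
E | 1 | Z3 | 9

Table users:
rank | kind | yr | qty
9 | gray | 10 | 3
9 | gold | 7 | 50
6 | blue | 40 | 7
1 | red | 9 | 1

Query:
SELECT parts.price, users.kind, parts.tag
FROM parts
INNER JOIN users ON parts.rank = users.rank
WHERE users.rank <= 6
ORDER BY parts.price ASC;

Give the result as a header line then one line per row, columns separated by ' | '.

After JOIN users (3 rows):
parts.tag | parts.price | parts.code | parts.rank | users.rank | users.kind | users.yr | users.qty
D | 6 | X1 | 6 | 6 | blue | 40 | 7
E | 1 | Z3 | 9 | 9 | gray | 10 | 3
E | 1 | Z3 | 9 | 9 | gold | 7 | 50
After WHERE (1 rows):
parts.tag | parts.price | parts.code | parts.rank | users.rank | users.kind | users.yr | users.qty
D | 6 | X1 | 6 | 6 | blue | 40 | 7
After SELECT (1 rows):
parts.price | users.kind | parts.tag
6 | blue | D
After ORDER BY (1 rows):
parts.price | users.kind | parts.tag
6 | blue | D

== RESULT ==
parts.price | users.kind | parts.tag
6 | blue | D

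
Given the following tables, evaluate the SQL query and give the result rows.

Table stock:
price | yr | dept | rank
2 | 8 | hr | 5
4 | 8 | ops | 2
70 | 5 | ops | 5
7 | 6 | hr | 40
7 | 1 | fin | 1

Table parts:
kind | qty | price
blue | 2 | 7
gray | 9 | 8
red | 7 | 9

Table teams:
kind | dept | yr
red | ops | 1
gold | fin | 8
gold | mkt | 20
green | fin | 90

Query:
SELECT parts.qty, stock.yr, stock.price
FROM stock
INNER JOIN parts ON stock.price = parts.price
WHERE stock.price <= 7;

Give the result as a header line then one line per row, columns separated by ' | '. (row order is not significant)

After JOIN parts (2 rows):
stock.price | stock.yr | stock.dept | stock.rank | parts.kind | parts.qty | parts.price
7 | 6 | hr | 40 | blue | 2 | 7
7 | 1 | fin | 1 | blue | 2 | 7
After WHERE (2 rows):
stock.price | stock.yr | stock.dept | stock.rank | parts.kind | parts.qty | parts.price
7 | 6 | hr | 40 | blue | 2 | 7
7 | 1 | fin | 1 | blue | 2 | 7
After SELECT (2 rows):
parts.qty | stock.yr | stock.price
2 | 6 | 7
2 | 1 | 7

== RESULT ==
parts.qty | stock.yr | stock.price
2 | 6 | 7
2 | 1 | 7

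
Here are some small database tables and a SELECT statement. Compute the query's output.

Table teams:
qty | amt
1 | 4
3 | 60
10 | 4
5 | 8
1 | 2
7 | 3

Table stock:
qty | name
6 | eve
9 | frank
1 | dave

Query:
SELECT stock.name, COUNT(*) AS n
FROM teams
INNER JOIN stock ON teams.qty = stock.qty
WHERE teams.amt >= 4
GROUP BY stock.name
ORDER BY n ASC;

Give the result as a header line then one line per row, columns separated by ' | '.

== RESULT ==
stock.name | n
dave | 1

Derivation:
After JOIN stock (2 rows):
teams.qty | teams.amt | stock.qty | stock.name
1 | 4 | 1 | dave
1 | 2 | 1 | dave
After WHERE (1 rows):
teams.qty | teams.amt | stock.qty | stock.name
1 | 4 | 1 | dave
After GROUP BY (1 rows):
stock.name | n
dave | 1
After ORDER BY (1 rows):
stock.name | n
dave | 1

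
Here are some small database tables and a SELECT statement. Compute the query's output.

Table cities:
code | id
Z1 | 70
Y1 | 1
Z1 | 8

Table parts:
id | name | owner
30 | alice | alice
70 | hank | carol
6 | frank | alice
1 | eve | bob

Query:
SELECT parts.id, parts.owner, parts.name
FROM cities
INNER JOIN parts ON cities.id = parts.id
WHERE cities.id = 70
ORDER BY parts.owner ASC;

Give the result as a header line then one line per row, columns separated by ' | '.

After JOIN parts (2 rows):
cities.code | cities.id | parts.id | parts.name | parts.owner
Z1 | 70 | 70 | hank | carol
Y1 | 1 | 1 | eve | bob
After WHERE (1 rows):
cities.code | cities.id | parts.id | parts.name | parts.owner
Z1 | 70 | 70 | hank | carol
After SELECT (1 rows):
parts.id | parts.owner | parts.name
70 | carol | hank
After ORDER BY (1 rows):
parts.id | parts.owner | parts.name
70 | carol | hank

== RESULT ==
parts.id | parts.owner | parts.name
70 | carol | hank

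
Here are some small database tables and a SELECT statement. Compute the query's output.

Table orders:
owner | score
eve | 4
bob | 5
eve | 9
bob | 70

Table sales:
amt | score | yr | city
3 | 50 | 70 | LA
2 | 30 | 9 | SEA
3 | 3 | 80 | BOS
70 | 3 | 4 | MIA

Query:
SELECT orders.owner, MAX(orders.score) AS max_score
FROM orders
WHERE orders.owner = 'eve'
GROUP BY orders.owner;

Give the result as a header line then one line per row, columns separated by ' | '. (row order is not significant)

== RESULT ==
orders.owner | max_score
eve | 9

Derivation:
After WHERE (2 rows):
orders.owner | orders.score
eve | 4
eve | 9
After GROUP BY (1 rows):
orders.owner | max_score
eve | 9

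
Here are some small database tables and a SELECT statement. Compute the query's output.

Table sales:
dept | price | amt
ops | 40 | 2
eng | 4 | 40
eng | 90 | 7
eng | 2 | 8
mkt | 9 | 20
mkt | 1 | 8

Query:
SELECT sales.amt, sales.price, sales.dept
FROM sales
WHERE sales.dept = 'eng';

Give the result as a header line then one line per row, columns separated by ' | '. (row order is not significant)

== RESULT ==
sales.amt | sales.price | sales.dept
40 | 4 | eng
7 | 90 | eng
8 | 2 | eng

Derivation:
After WHERE (3 rows):
sales.dept | sales.price | sales.amt
eng | 4 | 40
eng | 90 | 7
eng | 2 | 8
After SELECT (3 rows):
sales.amt | sales.price | sales.dept
40 | 4 | eng
7 | 90 | eng
8 | 2 | eng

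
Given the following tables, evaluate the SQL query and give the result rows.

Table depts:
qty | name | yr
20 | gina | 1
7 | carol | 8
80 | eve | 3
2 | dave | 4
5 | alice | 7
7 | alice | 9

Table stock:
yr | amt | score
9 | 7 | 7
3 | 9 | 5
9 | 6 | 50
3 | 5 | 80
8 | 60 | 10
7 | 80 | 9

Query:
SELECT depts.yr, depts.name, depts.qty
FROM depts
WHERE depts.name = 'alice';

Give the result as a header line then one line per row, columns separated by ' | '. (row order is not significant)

After WHERE (2 rows):
depts.qty | depts.name | depts.yr
5 | alice | 7
7 | alice | 9
After SELECT (2 rows):
depts.yr | depts.name | depts.qty
7 | alice | 5
9 | alice | 7

== RESULT ==
depts.yr | depts.name | depts.qty
7 | alice | 5
9 | alice | 7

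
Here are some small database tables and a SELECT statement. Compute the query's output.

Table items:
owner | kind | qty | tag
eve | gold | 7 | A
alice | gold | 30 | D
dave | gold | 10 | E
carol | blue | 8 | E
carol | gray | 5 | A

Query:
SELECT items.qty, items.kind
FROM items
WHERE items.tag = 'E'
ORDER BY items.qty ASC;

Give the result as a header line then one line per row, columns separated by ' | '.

After WHERE (2 rows):
items.owner | items.kind | items.qty | items.tag
dave | gold | 10 | E
carol | blue | 8 | E
After SELECT (2 rows):
items.qty | items.kind
10 | gold
8 | blue
After ORDER BY (2 rows):
items.qty | items.kind
8 | blue
10 | gold

== RESULT ==
items.qty | items.kind
8 | blue
10 | gold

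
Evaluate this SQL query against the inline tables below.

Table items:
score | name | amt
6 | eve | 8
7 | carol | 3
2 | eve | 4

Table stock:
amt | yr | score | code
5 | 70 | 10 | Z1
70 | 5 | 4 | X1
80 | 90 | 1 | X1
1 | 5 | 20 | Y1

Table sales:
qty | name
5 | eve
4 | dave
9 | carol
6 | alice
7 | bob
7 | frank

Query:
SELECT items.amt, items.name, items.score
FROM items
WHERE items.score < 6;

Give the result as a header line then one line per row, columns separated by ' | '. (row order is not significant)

== RESULT ==
items.amt | items.name | items.score
4 | eve | 2

Derivation:
After WHERE (1 rows):
items.score | items.name | items.amt
2 | eve | 4
After SELECT (1 rows):
items.amt | items.name | items.score
4 | eve | 2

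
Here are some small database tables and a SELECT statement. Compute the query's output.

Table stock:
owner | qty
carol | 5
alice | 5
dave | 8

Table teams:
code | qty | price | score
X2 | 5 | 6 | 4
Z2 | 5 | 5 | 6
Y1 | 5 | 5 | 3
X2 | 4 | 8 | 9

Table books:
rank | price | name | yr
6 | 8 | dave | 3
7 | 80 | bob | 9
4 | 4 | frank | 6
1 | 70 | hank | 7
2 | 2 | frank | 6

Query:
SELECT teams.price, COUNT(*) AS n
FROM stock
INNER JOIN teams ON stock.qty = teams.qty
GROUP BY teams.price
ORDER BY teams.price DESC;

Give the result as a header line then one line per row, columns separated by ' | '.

After JOIN teams (6 rows):
stock.owner | stock.qty | teams.code | teams.qty | teams.price | teams.score
carol | 5 | X2 | 5 | 6 | 4
carol | 5 | Z2 | 5 | 5 | 6
carol | 5 | Y1 | 5 | 5 | 3
alice | 5 | X2 | 5 | 6 | 4
alice | 5 | Z2 | 5 | 5 | 6
alice | 5 | Y1 | 5 | 5 | 3
After GROUP BY (2 rows):
teams.price | n
6 | 2
5 | 4
After ORDER BY (2 rows):
teams.price | n
6 | 2
5 | 4

== RESULT ==
teams.price | n
6 | 2
5 | 4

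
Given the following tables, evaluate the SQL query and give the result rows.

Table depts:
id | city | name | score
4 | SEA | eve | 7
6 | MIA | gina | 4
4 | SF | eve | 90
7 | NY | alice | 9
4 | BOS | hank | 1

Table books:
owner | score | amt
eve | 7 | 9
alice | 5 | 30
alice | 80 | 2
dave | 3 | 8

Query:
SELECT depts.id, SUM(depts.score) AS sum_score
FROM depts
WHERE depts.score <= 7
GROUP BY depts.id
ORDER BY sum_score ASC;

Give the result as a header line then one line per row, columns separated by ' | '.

After WHERE (3 rows):
depts.id | depts.city | depts.name | depts.score
4 | SEA | eve | 7
6 | MIA | gina | 4
4 | BOS | hank | 1
After GROUP BY (2 rows):
depts.id | sum_score
4 | 8
6 | 4
After ORDER BY (2 rows):
depts.id | sum_score
6 | 4
4 | 8

== RESULT ==
depts.id | sum_score
6 | 4
4 | 8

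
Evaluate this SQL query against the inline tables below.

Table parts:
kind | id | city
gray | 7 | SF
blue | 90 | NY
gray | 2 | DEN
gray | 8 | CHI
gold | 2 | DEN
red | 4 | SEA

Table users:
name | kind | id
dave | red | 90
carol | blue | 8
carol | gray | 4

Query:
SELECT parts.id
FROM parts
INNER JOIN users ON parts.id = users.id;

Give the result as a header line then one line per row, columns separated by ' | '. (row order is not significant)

== RESULT ==
parts.id
90
8
4

Derivation:
After JOIN users (3 rows):
parts.kind | parts.id | parts.city | users.name | users.kind | users.id
blue | 90 | NY | dave | red | 90
gray | 8 | CHI | carol | blue | 8
red | 4 | SEA | carol | gray | 4
After SELECT (3 rows):
parts.id
90
8
4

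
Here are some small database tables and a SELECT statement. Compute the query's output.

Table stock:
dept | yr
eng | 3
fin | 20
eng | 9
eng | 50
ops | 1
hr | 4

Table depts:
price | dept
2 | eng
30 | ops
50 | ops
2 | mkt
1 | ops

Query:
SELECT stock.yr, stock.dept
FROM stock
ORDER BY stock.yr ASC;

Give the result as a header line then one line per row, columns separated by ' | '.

After SELECT (6 rows):
stock.yr | stock.dept
3 | eng
20 | fin
9 | eng
50 | eng
1 | ops
4 | hr
After ORDER BY (6 rows):
stock.yr | stock.dept
1 | ops
3 | eng
4 | hr
9 | eng
20 | fin
50 | eng

== RESULT ==
stock.yr | stock.dept
1 | ops
3 | eng
4 | hr
9 | eng
20 | fin
50 | eng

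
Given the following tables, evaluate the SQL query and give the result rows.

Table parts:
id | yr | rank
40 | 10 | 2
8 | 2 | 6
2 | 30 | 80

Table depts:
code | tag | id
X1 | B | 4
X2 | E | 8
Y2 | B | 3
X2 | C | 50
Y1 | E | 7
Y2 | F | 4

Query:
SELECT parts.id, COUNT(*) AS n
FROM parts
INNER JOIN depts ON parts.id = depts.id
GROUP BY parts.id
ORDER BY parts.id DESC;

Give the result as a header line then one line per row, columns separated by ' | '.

After JOIN depts (1 rows):
parts.id | parts.yr | parts.rank | depts.code | depts.tag | depts.id
8 | 2 | 6 | X2 | E | 8
After GROUP BY (1 rows):
parts.id | n
8 | 1
After ORDER BY (1 rows):
parts.id | n
8 | 1

== RESULT ==
parts.id | n
8 | 1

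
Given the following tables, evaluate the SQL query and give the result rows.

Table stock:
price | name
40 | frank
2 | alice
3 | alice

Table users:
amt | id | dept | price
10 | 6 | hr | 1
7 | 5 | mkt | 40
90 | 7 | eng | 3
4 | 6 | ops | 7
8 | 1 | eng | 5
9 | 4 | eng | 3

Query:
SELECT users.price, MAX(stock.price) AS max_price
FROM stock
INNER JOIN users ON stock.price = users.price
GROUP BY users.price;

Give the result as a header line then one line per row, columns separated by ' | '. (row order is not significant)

== RESULT ==
users.price | max_price
40 | 40
3 | 3

Derivation:
After JOIN users (3 rows):
stock.price | stock.name | users.amt | users.id | users.dept | users.price
40 | frank | 7 | 5 | mkt | 40
3 | alice | 90 | 7 | eng | 3
3 | alice | 9 | 4 | eng | 3
After GROUP BY (2 rows):
users.price | max_price
40 | 40
3 | 3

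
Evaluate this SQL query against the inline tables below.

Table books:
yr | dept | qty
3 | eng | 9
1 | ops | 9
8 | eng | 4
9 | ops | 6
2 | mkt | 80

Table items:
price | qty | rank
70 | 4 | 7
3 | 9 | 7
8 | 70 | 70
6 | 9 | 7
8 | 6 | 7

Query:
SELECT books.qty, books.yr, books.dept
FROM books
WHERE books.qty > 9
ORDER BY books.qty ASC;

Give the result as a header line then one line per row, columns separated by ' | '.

== RESULT ==
books.qty | books.yr | books.dept
80 | 2 | mkt

Derivation:
After WHERE (1 rows):
books.yr | books.dept | books.qty
2 | mkt | 80
After SELECT (1 rows):
books.qty | books.yr | books.dept
80 | 2 | mkt
After ORDER BY (1 rows):
books.qty | books.yr | books.dept
80 | 2 | mkt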